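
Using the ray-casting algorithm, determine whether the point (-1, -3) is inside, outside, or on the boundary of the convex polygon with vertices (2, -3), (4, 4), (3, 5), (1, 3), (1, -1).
The point (-1, -3) lies strictly outside the polygon

Cast a horizontal ray to the right from the query point and count how many polygon edges it crosses (each edge strictly once or zero times, handled with the usual half-open convention). 
Parity of crossings → even ⇒ outside.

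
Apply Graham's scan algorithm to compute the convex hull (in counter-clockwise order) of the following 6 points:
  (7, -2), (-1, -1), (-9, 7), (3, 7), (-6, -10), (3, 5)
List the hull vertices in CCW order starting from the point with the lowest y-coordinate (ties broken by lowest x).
Hull (CCW) = [(-6, -10), (7, -2), (3, 7), (-9, 7)]

Graham scan procedure:
  1. Find the pivot p₀ = point with lowest y (tie → lowest x): (-6, -10).
  2. Sort the remaining points by polar angle around p₀.
  3. Walk through sorted points, maintaining a stack; pop the top while the last three entries make a non-left turn (cross product ≤ 0).
  4. Final stack is the convex hull in CCW order: (-6, -10), (7, -2), (3, 7), (-9, 7).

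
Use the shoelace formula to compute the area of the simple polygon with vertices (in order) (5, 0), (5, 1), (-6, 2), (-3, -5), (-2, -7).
Area = 103/2

Shoelace formula: Area = (1/2) |Σ_i (x_i · y_{i+1} − x_{i+1} · y_i)| (indices mod n). Compute each cross term:
  (5)(1) − (5)(0) = 5
  (5)(2) − (-6)(1) = 16
  (-6)(-5) − (-3)(2) = 36
  (-3)(-7) − (-2)(-5) = 11
  (-2)(0) − (5)(-7) = 35
Sum = 103, so (signed) Area = 103/2 = 103/2, |Area| = 103/2.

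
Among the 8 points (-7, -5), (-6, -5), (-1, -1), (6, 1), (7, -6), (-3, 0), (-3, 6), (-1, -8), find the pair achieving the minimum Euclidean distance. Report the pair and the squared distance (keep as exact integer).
Pair = ((-7, -5), (-6, -5)); squared distance = 1

Compute all C(8, 2) = 28 pairwise squared distances (x_i − x_j)² + (y_i − y_j)². The minimum is 1, attained by the pair ((-7, -5), (-6, -5)).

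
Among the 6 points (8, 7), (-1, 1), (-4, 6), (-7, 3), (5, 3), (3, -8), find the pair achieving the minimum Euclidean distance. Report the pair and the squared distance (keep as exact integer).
Pair = ((-4, 6), (-7, 3)); squared distance = 18

Compute all C(6, 2) = 15 pairwise squared distances (x_i − x_j)² + (y_i − y_j)². The minimum is 18, attained by the pair ((-4, 6), (-7, 3)).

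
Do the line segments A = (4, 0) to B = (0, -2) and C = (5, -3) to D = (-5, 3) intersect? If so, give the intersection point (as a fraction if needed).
Yes; intersection at (20/11, -12/11) (t = 6/11 on AB, s = 7/22 on CD)

Parametrize AB as A + t(B − A) = (4 + -4 t, 0 + -2 t) and CD as C + s(D − C) = (5 + -10 s, -3 + 6 s). Solve the linear system for (t, s). Determinant = 44 ≠ 0, so a unique intersection of the containing lines exists. Solution: t = 6/11, s = 7/22 — both in [0, 1], so the segments cross. Intersection point: (20/11, -12/11).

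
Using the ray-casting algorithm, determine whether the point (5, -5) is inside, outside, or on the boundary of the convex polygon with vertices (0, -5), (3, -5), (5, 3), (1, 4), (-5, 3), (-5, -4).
The point (5, -5) lies strictly outside the polygon

Cast a horizontal ray to the right from the query point and count how many polygon edges it crosses (each edge strictly once or zero times, handled with the usual half-open convention). 
Parity of crossings → even ⇒ outside.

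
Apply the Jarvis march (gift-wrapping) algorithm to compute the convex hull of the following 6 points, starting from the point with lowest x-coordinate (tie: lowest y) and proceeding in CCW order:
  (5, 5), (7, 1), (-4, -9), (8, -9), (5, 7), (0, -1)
Hull (CCW) = [(-4, -9), (8, -9), (7, 1), (5, 7), (0, -1)]

Jarvis march: at each step, from the current hull vertex p, select the next vertex q as the point such that every other point lies strictly to the left of (or on) the directed line p → q. (Equivalently: for every other point r, the cross product (q − p) × (r − p) ≥ 0.)
Starting point (lowest x, tie lowest y): (-4, -9). Wrap until returning to start. Resulting hull: (-4, -9), (8, -9), (7, 1), (5, 7), (0, -1).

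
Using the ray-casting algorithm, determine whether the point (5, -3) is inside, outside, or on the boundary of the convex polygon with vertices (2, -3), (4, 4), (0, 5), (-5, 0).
The point (5, -3) lies strictly outside the polygon

Cast a horizontal ray to the right from the query point and count how many polygon edges it crosses (each edge strictly once or zero times, handled with the usual half-open convention). 
Parity of crossings → even ⇒ outside.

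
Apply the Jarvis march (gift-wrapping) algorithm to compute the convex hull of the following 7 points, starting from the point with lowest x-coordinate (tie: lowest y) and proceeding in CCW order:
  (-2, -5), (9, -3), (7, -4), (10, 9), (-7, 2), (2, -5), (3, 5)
Hull (CCW) = [(-7, 2), (-2, -5), (2, -5), (7, -4), (9, -3), (10, 9)]

Jarvis march: at each step, from the current hull vertex p, select the next vertex q as the point such that every other point lies strictly to the left of (or on) the directed line p → q. (Equivalently: for every other point r, the cross product (q − p) × (r − p) ≥ 0.)
Starting point (lowest x, tie lowest y): (-7, 2). Wrap until returning to start. Resulting hull: (-7, 2), (-2, -5), (2, -5), (7, -4), (9, -3), (10, 9).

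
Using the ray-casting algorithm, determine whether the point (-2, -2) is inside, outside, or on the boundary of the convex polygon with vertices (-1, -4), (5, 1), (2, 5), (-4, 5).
The point (-2, -2) lies strictly outside the polygon

Cast a horizontal ray to the right from the query point and count how many polygon edges it crosses (each edge strictly once or zero times, handled with the usual half-open convention). 
Parity of crossings → even ⇒ outside.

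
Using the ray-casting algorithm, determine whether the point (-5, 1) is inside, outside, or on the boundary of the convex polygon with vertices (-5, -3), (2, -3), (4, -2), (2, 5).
The point (-5, 1) lies strictly outside the polygon

Cast a horizontal ray to the right from the query point and count how many polygon edges it crosses (each edge strictly once or zero times, handled with the usual half-open convention). 
Parity of crossings → even ⇒ outside.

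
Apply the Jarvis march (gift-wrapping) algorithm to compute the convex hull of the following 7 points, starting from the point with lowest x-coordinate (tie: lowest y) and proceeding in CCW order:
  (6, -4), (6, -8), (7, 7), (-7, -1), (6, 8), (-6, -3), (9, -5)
Hull (CCW) = [(-7, -1), (-6, -3), (6, -8), (9, -5), (7, 7), (6, 8)]

Jarvis march: at each step, from the current hull vertex p, select the next vertex q as the point such that every other point lies strictly to the left of (or on) the directed line p → q. (Equivalently: for every other point r, the cross product (q − p) × (r − p) ≥ 0.)
Starting point (lowest x, tie lowest y): (-7, -1). Wrap until returning to start. Resulting hull: (-7, -1), (-6, -3), (6, -8), (9, -5), (7, 7), (6, 8).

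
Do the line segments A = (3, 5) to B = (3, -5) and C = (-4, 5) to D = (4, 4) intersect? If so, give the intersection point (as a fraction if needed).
Yes; intersection at (3, 33/8) (t = 7/80 on AB, s = 7/8 on CD)

Parametrize AB as A + t(B − A) = (3 + 0 t, 5 + -10 t) and CD as C + s(D − C) = (-4 + 8 s, 5 + -1 s). Solve the linear system for (t, s). Determinant = -80 ≠ 0, so a unique intersection of the containing lines exists. Solution: t = 7/80, s = 7/8 — both in [0, 1], so the segments cross. Intersection point: (3, 33/8).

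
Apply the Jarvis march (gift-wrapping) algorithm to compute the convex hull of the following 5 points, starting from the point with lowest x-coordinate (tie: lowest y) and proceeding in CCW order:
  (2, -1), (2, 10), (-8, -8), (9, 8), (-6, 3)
Hull (CCW) = [(-8, -8), (2, -1), (9, 8), (2, 10), (-6, 3)]

Jarvis march: at each step, from the current hull vertex p, select the next vertex q as the point such that every other point lies strictly to the left of (or on) the directed line p → q. (Equivalently: for every other point r, the cross product (q − p) × (r − p) ≥ 0.)
Starting point (lowest x, tie lowest y): (-8, -8). Wrap until returning to start. Resulting hull: (-8, -8), (2, -1), (9, 8), (2, 10), (-6, 3).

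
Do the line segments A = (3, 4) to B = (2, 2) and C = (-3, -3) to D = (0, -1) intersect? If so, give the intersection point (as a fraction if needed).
No (intersection of containing lines falls outside at least one segment)

Parametrize and solve: t = 9/4, s = 5/4. At least one of these is outside [0, 1], so the segments do not intersect.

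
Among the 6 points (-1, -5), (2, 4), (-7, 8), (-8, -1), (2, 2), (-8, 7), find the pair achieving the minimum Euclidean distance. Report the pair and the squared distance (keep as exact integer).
Pair = ((-7, 8), (-8, 7)); squared distance = 2

Compute all C(6, 2) = 15 pairwise squared distances (x_i − x_j)² + (y_i − y_j)². The minimum is 2, attained by the pair ((-7, 8), (-8, 7)).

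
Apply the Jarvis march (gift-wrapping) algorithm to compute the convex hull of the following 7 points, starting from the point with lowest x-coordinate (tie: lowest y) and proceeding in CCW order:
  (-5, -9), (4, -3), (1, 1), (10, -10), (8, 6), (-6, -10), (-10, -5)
Hull (CCW) = [(-10, -5), (-6, -10), (10, -10), (8, 6)]

Jarvis march: at each step, from the current hull vertex p, select the next vertex q as the point such that every other point lies strictly to the left of (or on) the directed line p → q. (Equivalently: for every other point r, the cross product (q − p) × (r − p) ≥ 0.)
Starting point (lowest x, tie lowest y): (-10, -5). Wrap until returning to start. Resulting hull: (-10, -5), (-6, -10), (10, -10), (8, 6).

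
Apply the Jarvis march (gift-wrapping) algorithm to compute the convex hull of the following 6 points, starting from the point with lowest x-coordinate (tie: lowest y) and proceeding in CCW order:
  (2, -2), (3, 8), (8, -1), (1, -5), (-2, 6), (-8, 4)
Hull (CCW) = [(-8, 4), (1, -5), (8, -1), (3, 8)]

Jarvis march: at each step, from the current hull vertex p, select the next vertex q as the point such that every other point lies strictly to the left of (or on) the directed line p → q. (Equivalently: for every other point r, the cross product (q − p) × (r − p) ≥ 0.)
Starting point (lowest x, tie lowest y): (-8, 4). Wrap until returning to start. Resulting hull: (-8, 4), (1, -5), (8, -1), (3, 8).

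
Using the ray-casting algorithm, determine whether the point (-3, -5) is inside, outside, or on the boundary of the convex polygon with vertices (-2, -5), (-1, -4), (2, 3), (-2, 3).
The point (-3, -5) lies strictly outside the polygon

Cast a horizontal ray to the right from the query point and count how many polygon edges it crosses (each edge strictly once or zero times, handled with the usual half-open convention). 
Parity of crossings → even ⇒ outside.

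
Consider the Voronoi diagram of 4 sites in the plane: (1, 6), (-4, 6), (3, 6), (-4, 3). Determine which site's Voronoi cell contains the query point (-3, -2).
Nearest site = (-4, 3)

The Voronoi cell of site s contains exactly those query points closer to s than to any other site. Compute squared distances from q = (-3, -2) to each site:
  (-4 − -3)² + (3 − -2)² = 26
  (-4 − -3)² + (6 − -2)² = 65
  (1 − -3)² + (6 − -2)² = 80
  (3 − -3)² + (6 − -2)² = 100
Minimum is attained by (-4, 3), so q lies in its Voronoi cell.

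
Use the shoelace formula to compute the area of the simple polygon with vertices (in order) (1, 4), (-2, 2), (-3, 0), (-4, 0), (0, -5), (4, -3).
Area = 75/2

Shoelace formula: Area = (1/2) |Σ_i (x_i · y_{i+1} − x_{i+1} · y_i)| (indices mod n). Compute each cross term:
  (1)(2) − (-2)(4) = 10
  (-2)(0) − (-3)(2) = 6
  (-3)(0) − (-4)(0) = 0
  (-4)(-5) − (0)(0) = 20
  (0)(-3) − (4)(-5) = 20
  (4)(4) − (1)(-3) = 19
Sum = 75, so (signed) Area = 75/2 = 75/2, |Area| = 75/2.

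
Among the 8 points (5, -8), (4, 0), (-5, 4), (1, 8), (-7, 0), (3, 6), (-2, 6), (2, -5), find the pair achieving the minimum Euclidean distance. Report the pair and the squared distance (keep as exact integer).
Pair = ((1, 8), (3, 6)); squared distance = 8

Compute all C(8, 2) = 28 pairwise squared distances (x_i − x_j)² + (y_i − y_j)². The minimum is 8, attained by the pair ((1, 8), (3, 6)).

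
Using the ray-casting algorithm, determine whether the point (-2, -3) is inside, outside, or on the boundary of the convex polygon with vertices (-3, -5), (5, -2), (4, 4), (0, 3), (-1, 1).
The point (-2, -3) lies strictly inside the polygon

Cast a horizontal ray to the right from the query point and count how many polygon edges it crosses (each edge strictly once or zero times, handled with the usual half-open convention). 
Parity of crossings → odd ⇒ inside.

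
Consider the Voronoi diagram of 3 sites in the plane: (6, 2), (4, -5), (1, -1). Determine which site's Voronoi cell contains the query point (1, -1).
Nearest site = (1, -1)

The Voronoi cell of site s contains exactly those query points closer to s than to any other site. Compute squared distances from q = (1, -1) to each site:
  (1 − 1)² + (-1 − -1)² = 0
  (4 − 1)² + (-5 − -1)² = 25
  (6 − 1)² + (2 − -1)² = 34
Minimum is attained by (1, -1), so q lies in its Voronoi cell.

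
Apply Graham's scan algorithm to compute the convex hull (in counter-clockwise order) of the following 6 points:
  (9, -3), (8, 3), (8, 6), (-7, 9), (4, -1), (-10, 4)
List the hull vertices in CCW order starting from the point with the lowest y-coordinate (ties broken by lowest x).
Hull (CCW) = [(9, -3), (8, 6), (-7, 9), (-10, 4)]

Graham scan procedure:
  1. Find the pivot p₀ = point with lowest y (tie → lowest x): (9, -3).
  2. Sort the remaining points by polar angle around p₀.
  3. Walk through sorted points, maintaining a stack; pop the top while the last three entries make a non-left turn (cross product ≤ 0).
  4. Final stack is the convex hull in CCW order: (9, -3), (8, 6), (-7, 9), (-10, 4).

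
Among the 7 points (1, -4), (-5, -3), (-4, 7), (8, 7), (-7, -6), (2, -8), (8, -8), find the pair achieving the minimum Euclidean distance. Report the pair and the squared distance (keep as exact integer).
Pair = ((-5, -3), (-7, -6)); squared distance = 13

Compute all C(7, 2) = 21 pairwise squared distances (x_i − x_j)² + (y_i − y_j)². The minimum is 13, attained by the pair ((-5, -3), (-7, -6)).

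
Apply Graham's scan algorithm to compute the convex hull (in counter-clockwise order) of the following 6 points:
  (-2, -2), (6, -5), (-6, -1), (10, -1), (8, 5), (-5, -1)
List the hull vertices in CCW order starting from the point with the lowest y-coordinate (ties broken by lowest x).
Hull (CCW) = [(6, -5), (10, -1), (8, 5), (-6, -1)]

Graham scan procedure:
  1. Find the pivot p₀ = point with lowest y (tie → lowest x): (6, -5).
  2. Sort the remaining points by polar angle around p₀.
  3. Walk through sorted points, maintaining a stack; pop the top while the last three entries make a non-left turn (cross product ≤ 0).
  4. Final stack is the convex hull in CCW order: (6, -5), (10, -1), (8, 5), (-6, -1).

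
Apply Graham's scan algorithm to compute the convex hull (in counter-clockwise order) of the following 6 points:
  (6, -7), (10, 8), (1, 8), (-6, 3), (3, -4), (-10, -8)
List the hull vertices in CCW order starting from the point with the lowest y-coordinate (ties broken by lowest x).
Hull (CCW) = [(-10, -8), (6, -7), (10, 8), (1, 8), (-6, 3)]

Graham scan procedure:
  1. Find the pivot p₀ = point with lowest y (tie → lowest x): (-10, -8).
  2. Sort the remaining points by polar angle around p₀.
  3. Walk through sorted points, maintaining a stack; pop the top while the last three entries make a non-left turn (cross product ≤ 0).
  4. Final stack is the convex hull in CCW order: (-10, -8), (6, -7), (10, 8), (1, 8), (-6, 3).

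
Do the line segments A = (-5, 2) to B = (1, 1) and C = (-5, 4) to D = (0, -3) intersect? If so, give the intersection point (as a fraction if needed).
Yes; intersection at (-125/37, 64/37) (t = 10/37 on AB, s = 12/37 on CD)

Parametrize AB as A + t(B − A) = (-5 + 6 t, 2 + -1 t) and CD as C + s(D − C) = (-5 + 5 s, 4 + -7 s). Solve the linear system for (t, s). Determinant = 37 ≠ 0, so a unique intersection of the containing lines exists. Solution: t = 10/37, s = 12/37 — both in [0, 1], so the segments cross. Intersection point: (-125/37, 64/37).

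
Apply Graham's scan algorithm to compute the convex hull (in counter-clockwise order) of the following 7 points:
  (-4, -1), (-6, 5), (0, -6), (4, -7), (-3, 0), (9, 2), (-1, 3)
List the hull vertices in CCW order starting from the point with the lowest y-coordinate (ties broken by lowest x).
Hull (CCW) = [(4, -7), (9, 2), (-6, 5), (-4, -1), (0, -6)]

Graham scan procedure:
  1. Find the pivot p₀ = point with lowest y (tie → lowest x): (4, -7).
  2. Sort the remaining points by polar angle around p₀.
  3. Walk through sorted points, maintaining a stack; pop the top while the last three entries make a non-left turn (cross product ≤ 0).
  4. Final stack is the convex hull in CCW order: (4, -7), (9, 2), (-6, 5), (-4, -1), (0, -6).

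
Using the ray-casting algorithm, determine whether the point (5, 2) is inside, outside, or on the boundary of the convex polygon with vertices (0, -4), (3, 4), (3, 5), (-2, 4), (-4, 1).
The point (5, 2) lies strictly outside the polygon

Cast a horizontal ray to the right from the query point and count how many polygon edges it crosses (each edge strictly once or zero times, handled with the usual half-open convention). 
Parity of crossings → even ⇒ outside.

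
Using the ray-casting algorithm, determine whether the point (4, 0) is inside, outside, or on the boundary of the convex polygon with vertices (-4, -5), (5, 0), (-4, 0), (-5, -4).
The point (4, 0) lies on the polygon boundary

Boundary check: the query satisfies the collinearity and bounding-box conditions for some polygon edge, so it lies exactly on the boundary.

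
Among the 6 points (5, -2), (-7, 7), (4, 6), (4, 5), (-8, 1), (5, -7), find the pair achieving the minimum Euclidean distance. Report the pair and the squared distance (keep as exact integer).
Pair = ((4, 6), (4, 5)); squared distance = 1

Compute all C(6, 2) = 15 pairwise squared distances (x_i − x_j)² + (y_i − y_j)². The minimum is 1, attained by the pair ((4, 6), (4, 5)).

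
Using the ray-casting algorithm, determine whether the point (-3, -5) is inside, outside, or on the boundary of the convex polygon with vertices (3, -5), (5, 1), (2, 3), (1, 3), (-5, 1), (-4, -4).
The point (-3, -5) lies strictly outside the polygon

Cast a horizontal ray to the right from the query point and count how many polygon edges it crosses (each edge strictly once or zero times, handled with the usual half-open convention). 
Parity of crossings → even ⇒ outside.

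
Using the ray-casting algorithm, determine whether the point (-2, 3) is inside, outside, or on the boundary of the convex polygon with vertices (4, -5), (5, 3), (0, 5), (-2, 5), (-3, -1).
The point (-2, 3) lies strictly inside the polygon

Cast a horizontal ray to the right from the query point and count how many polygon edges it crosses (each edge strictly once or zero times, handled with the usual half-open convention). 
Parity of crossings → odd ⇒ inside.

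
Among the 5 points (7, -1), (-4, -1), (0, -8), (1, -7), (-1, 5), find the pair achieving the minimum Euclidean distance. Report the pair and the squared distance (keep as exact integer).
Pair = ((0, -8), (1, -7)); squared distance = 2

Compute all C(5, 2) = 10 pairwise squared distances (x_i − x_j)² + (y_i − y_j)². The minimum is 2, attained by the pair ((0, -8), (1, -7)).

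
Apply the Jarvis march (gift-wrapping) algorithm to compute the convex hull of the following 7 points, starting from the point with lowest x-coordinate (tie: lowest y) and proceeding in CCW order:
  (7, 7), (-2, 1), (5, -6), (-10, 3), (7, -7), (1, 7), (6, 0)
Hull (CCW) = [(-10, 3), (5, -6), (7, -7), (7, 7), (1, 7)]

Jarvis march: at each step, from the current hull vertex p, select the next vertex q as the point such that every other point lies strictly to the left of (or on) the directed line p → q. (Equivalently: for every other point r, the cross product (q − p) × (r − p) ≥ 0.)
Starting point (lowest x, tie lowest y): (-10, 3). Wrap until returning to start. Resulting hull: (-10, 3), (5, -6), (7, -7), (7, 7), (1, 7).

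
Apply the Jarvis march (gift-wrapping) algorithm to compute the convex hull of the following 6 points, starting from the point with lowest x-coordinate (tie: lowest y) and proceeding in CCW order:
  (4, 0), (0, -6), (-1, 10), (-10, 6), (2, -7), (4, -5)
Hull (CCW) = [(-10, 6), (0, -6), (2, -7), (4, -5), (4, 0), (-1, 10)]

Jarvis march: at each step, from the current hull vertex p, select the next vertex q as the point such that every other point lies strictly to the left of (or on) the directed line p → q. (Equivalently: for every other point r, the cross product (q − p) × (r − p) ≥ 0.)
Starting point (lowest x, tie lowest y): (-10, 6). Wrap until returning to start. Resulting hull: (-10, 6), (0, -6), (2, -7), (4, -5), (4, 0), (-1, 10).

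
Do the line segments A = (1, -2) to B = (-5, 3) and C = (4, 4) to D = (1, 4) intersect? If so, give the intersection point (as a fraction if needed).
No (intersection of containing lines falls outside at least one segment)

Parametrize and solve: t = 6/5, s = 17/5. At least one of these is outside [0, 1], so the segments do not intersect.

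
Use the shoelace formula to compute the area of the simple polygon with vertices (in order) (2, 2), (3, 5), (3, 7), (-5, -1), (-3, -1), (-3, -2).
Area = 45/2

Shoelace formula: Area = (1/2) |Σ_i (x_i · y_{i+1} − x_{i+1} · y_i)| (indices mod n). Compute each cross term:
  (2)(5) − (3)(2) = 4
  (3)(7) − (3)(5) = 6
  (3)(-1) − (-5)(7) = 32
  (-5)(-1) − (-3)(-1) = 2
  (-3)(-2) − (-3)(-1) = 3
  (-3)(2) − (2)(-2) = -2
Sum = 45, so (signed) Area = 45/2 = 45/2, |Area| = 45/2.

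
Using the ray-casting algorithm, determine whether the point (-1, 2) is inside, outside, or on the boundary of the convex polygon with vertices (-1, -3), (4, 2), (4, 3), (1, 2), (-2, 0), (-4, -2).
The point (-1, 2) lies strictly outside the polygon

Cast a horizontal ray to the right from the query point and count how many polygon edges it crosses (each edge strictly once or zero times, handled with the usual half-open convention). 
Parity of crossings → even ⇒ outside.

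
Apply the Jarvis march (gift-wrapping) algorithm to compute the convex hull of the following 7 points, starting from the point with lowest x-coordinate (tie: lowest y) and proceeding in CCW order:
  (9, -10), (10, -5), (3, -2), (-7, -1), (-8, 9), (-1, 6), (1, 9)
Hull (CCW) = [(-8, 9), (-7, -1), (9, -10), (10, -5), (1, 9)]

Jarvis march: at each step, from the current hull vertex p, select the next vertex q as the point such that every other point lies strictly to the left of (or on) the directed line p → q. (Equivalently: for every other point r, the cross product (q − p) × (r − p) ≥ 0.)
Starting point (lowest x, tie lowest y): (-8, 9). Wrap until returning to start. Resulting hull: (-8, 9), (-7, -1), (9, -10), (10, -5), (1, 9).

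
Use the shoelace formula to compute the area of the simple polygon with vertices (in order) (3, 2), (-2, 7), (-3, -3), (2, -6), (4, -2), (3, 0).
Area = 54

Shoelace formula: Area = (1/2) |Σ_i (x_i · y_{i+1} − x_{i+1} · y_i)| (indices mod n). Compute each cross term:
  (3)(7) − (-2)(2) = 25
  (-2)(-3) − (-3)(7) = 27
  (-3)(-6) − (2)(-3) = 24
  (2)(-2) − (4)(-6) = 20
  (4)(0) − (3)(-2) = 6
  (3)(2) − (3)(0) = 6
Sum = 108, so (signed) Area = 108/2 = 54, |Area| = 54.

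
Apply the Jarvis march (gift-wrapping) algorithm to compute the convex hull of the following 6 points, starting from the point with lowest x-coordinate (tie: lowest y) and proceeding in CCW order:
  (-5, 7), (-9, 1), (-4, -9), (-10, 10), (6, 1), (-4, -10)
Hull (CCW) = [(-10, 10), (-9, 1), (-4, -10), (6, 1)]

Jarvis march: at each step, from the current hull vertex p, select the next vertex q as the point such that every other point lies strictly to the left of (or on) the directed line p → q. (Equivalently: for every other point r, the cross product (q − p) × (r − p) ≥ 0.)
Starting point (lowest x, tie lowest y): (-10, 10). Wrap until returning to start. Resulting hull: (-10, 10), (-9, 1), (-4, -10), (6, 1).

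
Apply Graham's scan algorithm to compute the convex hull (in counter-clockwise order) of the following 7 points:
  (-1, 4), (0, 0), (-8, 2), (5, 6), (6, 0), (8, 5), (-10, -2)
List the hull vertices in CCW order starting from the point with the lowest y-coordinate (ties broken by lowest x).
Hull (CCW) = [(-10, -2), (6, 0), (8, 5), (5, 6), (-8, 2)]

Graham scan procedure:
  1. Find the pivot p₀ = point with lowest y (tie → lowest x): (-10, -2).
  2. Sort the remaining points by polar angle around p₀.
  3. Walk through sorted points, maintaining a stack; pop the top while the last three entries make a non-left turn (cross product ≤ 0).
  4. Final stack is the convex hull in CCW order: (-10, -2), (6, 0), (8, 5), (5, 6), (-8, 2).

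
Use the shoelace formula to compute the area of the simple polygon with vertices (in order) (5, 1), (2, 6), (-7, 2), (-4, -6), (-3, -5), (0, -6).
Area = 87

Shoelace formula: Area = (1/2) |Σ_i (x_i · y_{i+1} − x_{i+1} · y_i)| (indices mod n). Compute each cross term:
  (5)(6) − (2)(1) = 28
  (2)(2) − (-7)(6) = 46
  (-7)(-6) − (-4)(2) = 50
  (-4)(-5) − (-3)(-6) = 2
  (-3)(-6) − (0)(-5) = 18
  (0)(1) − (5)(-6) = 30
Sum = 174, so (signed) Area = 174/2 = 87, |Area| = 87.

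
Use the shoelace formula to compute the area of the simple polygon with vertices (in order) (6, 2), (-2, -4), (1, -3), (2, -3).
Area = 15/2

Shoelace formula: Area = (1/2) |Σ_i (x_i · y_{i+1} − x_{i+1} · y_i)| (indices mod n). Compute each cross term:
  (6)(-4) − (-2)(2) = -20
  (-2)(-3) − (1)(-4) = 10
  (1)(-3) − (2)(-3) = 3
  (2)(2) − (6)(-3) = 22
Sum = 15, so (signed) Area = 15/2 = 15/2, |Area| = 15/2.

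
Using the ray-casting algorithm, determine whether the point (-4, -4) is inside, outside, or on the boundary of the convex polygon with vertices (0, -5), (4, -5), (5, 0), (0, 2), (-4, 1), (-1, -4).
The point (-4, -4) lies strictly outside the polygon

Cast a horizontal ray to the right from the query point and count how many polygon edges it crosses (each edge strictly once or zero times, handled with the usual half-open convention). 
Parity of crossings → even ⇒ outside.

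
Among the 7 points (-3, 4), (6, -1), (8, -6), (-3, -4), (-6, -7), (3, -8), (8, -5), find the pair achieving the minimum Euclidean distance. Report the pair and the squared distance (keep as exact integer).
Pair = ((8, -6), (8, -5)); squared distance = 1

Compute all C(7, 2) = 21 pairwise squared distances (x_i − x_j)² + (y_i − y_j)². The minimum is 1, attained by the pair ((8, -6), (8, -5)).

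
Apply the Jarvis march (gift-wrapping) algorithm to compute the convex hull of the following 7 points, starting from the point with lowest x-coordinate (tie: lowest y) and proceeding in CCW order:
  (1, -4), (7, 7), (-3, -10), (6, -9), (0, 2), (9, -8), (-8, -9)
Hull (CCW) = [(-8, -9), (-3, -10), (6, -9), (9, -8), (7, 7), (0, 2)]

Jarvis march: at each step, from the current hull vertex p, select the next vertex q as the point such that every other point lies strictly to the left of (or on) the directed line p → q. (Equivalently: for every other point r, the cross product (q − p) × (r − p) ≥ 0.)
Starting point (lowest x, tie lowest y): (-8, -9). Wrap until returning to start. Resulting hull: (-8, -9), (-3, -10), (6, -9), (9, -8), (7, 7), (0, 2).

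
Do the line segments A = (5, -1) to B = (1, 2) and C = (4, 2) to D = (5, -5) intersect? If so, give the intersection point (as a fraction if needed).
Yes; intersection at (109/25, -13/25) (t = 4/25 on AB, s = 9/25 on CD)

Parametrize AB as A + t(B − A) = (5 + -4 t, -1 + 3 t) and CD as C + s(D − C) = (4 + 1 s, 2 + -7 s). Solve the linear system for (t, s). Determinant = -25 ≠ 0, so a unique intersection of the containing lines exists. Solution: t = 4/25, s = 9/25 — both in [0, 1], so the segments cross. Intersection point: (109/25, -13/25).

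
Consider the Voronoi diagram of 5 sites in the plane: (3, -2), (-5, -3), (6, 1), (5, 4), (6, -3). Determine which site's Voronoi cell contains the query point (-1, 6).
Nearest site = (5, 4)

The Voronoi cell of site s contains exactly those query points closer to s than to any other site. Compute squared distances from q = (-1, 6) to each site:
  (5 − -1)² + (4 − 6)² = 40
  (6 − -1)² + (1 − 6)² = 74
  (3 − -1)² + (-2 − 6)² = 80
  (-5 − -1)² + (-3 − 6)² = 97
  (6 − -1)² + (-3 − 6)² = 130
Minimum is attained by (5, 4), so q lies in its Voronoi cell.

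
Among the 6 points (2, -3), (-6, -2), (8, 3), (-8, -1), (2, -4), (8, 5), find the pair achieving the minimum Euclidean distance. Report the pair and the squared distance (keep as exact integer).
Pair = ((2, -3), (2, -4)); squared distance = 1

Compute all C(6, 2) = 15 pairwise squared distances (x_i − x_j)² + (y_i − y_j)². The minimum is 1, attained by the pair ((2, -3), (2, -4)).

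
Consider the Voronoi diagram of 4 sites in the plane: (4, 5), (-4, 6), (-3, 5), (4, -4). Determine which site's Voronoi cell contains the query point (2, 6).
Nearest site = (4, 5)

The Voronoi cell of site s contains exactly those query points closer to s than to any other site. Compute squared distances from q = (2, 6) to each site:
  (4 − 2)² + (5 − 6)² = 5
  (-3 − 2)² + (5 − 6)² = 26
  (-4 − 2)² + (6 − 6)² = 36
  (4 − 2)² + (-4 − 6)² = 104
Minimum is attained by (4, 5), so q lies in its Voronoi cell.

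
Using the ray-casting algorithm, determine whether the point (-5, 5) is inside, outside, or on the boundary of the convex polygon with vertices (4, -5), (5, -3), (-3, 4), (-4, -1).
The point (-5, 5) lies strictly outside the polygon

Cast a horizontal ray to the right from the query point and count how many polygon edges it crosses (each edge strictly once or zero times, handled with the usual half-open convention). 
Parity of crossings → even ⇒ outside.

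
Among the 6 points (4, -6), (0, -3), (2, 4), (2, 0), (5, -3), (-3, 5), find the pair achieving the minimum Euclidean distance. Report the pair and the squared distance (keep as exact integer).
Pair = ((4, -6), (5, -3)); squared distance = 10

Compute all C(6, 2) = 15 pairwise squared distances (x_i − x_j)² + (y_i − y_j)². The minimum is 10, attained by the pair ((4, -6), (5, -3)).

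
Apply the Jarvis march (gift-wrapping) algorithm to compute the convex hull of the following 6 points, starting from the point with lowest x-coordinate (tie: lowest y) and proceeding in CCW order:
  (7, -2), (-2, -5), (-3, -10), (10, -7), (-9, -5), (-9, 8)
Hull (CCW) = [(-9, -5), (-3, -10), (10, -7), (7, -2), (-9, 8)]

Jarvis march: at each step, from the current hull vertex p, select the next vertex q as the point such that every other point lies strictly to the left of (or on) the directed line p → q. (Equivalently: for every other point r, the cross product (q − p) × (r − p) ≥ 0.)
Starting point (lowest x, tie lowest y): (-9, -5). Wrap until returning to start. Resulting hull: (-9, -5), (-3, -10), (10, -7), (7, -2), (-9, 8).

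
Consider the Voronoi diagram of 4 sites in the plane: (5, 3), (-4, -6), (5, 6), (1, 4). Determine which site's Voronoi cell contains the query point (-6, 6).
Nearest site = (1, 4)

The Voronoi cell of site s contains exactly those query points closer to s than to any other site. Compute squared distances from q = (-6, 6) to each site:
  (1 − -6)² + (4 − 6)² = 53
  (5 − -6)² + (6 − 6)² = 121
  (5 − -6)² + (3 − 6)² = 130
  (-4 − -6)² + (-6 − 6)² = 148
Minimum is attained by (1, 4), so q lies in its Voronoi cell.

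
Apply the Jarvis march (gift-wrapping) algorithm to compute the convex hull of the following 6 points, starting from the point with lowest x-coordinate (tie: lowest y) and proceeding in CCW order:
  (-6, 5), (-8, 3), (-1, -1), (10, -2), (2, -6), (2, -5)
Hull (CCW) = [(-8, 3), (2, -6), (10, -2), (-6, 5)]

Jarvis march: at each step, from the current hull vertex p, select the next vertex q as the point such that every other point lies strictly to the left of (or on) the directed line p → q. (Equivalently: for every other point r, the cross product (q − p) × (r − p) ≥ 0.)
Starting point (lowest x, tie lowest y): (-8, 3). Wrap until returning to start. Resulting hull: (-8, 3), (2, -6), (10, -2), (-6, 5).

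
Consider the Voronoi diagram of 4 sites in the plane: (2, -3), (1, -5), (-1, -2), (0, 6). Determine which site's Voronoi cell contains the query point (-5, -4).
Nearest site = (-1, -2)

The Voronoi cell of site s contains exactly those query points closer to s than to any other site. Compute squared distances from q = (-5, -4) to each site:
  (-1 − -5)² + (-2 − -4)² = 20
  (1 − -5)² + (-5 − -4)² = 37
  (2 − -5)² + (-3 − -4)² = 50
  (0 − -5)² + (6 − -4)² = 125
Minimum is attained by (-1, -2), so q lies in its Voronoi cell.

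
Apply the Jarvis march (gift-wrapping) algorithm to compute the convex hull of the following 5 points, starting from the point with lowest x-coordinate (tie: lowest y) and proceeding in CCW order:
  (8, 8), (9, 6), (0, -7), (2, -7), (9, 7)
Hull (CCW) = [(0, -7), (2, -7), (9, 6), (9, 7), (8, 8)]

Jarvis march: at each step, from the current hull vertex p, select the next vertex q as the point such that every other point lies strictly to the left of (or on) the directed line p → q. (Equivalently: for every other point r, the cross product (q − p) × (r − p) ≥ 0.)
Starting point (lowest x, tie lowest y): (0, -7). Wrap until returning to start. Resulting hull: (0, -7), (2, -7), (9, 6), (9, 7), (8, 8).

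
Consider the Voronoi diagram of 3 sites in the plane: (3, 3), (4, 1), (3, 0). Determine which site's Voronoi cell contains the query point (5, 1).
Nearest site = (4, 1)

The Voronoi cell of site s contains exactly those query points closer to s than to any other site. Compute squared distances from q = (5, 1) to each site:
  (4 − 5)² + (1 − 1)² = 1
  (3 − 5)² + (0 − 1)² = 5
  (3 − 5)² + (3 − 1)² = 8
Minimum is attained by (4, 1), so q lies in its Voronoi cell.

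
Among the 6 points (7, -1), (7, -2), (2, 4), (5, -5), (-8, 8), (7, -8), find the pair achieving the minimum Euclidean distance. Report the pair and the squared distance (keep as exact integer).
Pair = ((7, -1), (7, -2)); squared distance = 1

Compute all C(6, 2) = 15 pairwise squared distances (x_i − x_j)² + (y_i − y_j)². The minimum is 1, attained by the pair ((7, -1), (7, -2)).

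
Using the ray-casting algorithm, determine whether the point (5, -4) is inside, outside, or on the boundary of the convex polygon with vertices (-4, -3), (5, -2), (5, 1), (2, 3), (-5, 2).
The point (5, -4) lies strictly outside the polygon

Cast a horizontal ray to the right from the query point and count how many polygon edges it crosses (each edge strictly once or zero times, handled with the usual half-open convention). 
Parity of crossings → even ⇒ outside.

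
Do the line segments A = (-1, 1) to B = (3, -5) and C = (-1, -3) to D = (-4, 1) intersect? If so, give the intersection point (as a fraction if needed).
No (intersection of containing lines falls outside at least one segment)

Parametrize and solve: t = 6, s = -8. At least one of these is outside [0, 1], so the segments do not intersect.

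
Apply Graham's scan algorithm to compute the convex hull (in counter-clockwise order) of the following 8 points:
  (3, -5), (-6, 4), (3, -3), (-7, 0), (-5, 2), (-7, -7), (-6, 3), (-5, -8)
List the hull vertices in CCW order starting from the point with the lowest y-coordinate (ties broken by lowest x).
Hull (CCW) = [(-5, -8), (3, -5), (3, -3), (-6, 4), (-7, 0), (-7, -7)]

Graham scan procedure:
  1. Find the pivot p₀ = point with lowest y (tie → lowest x): (-5, -8).
  2. Sort the remaining points by polar angle around p₀.
  3. Walk through sorted points, maintaining a stack; pop the top while the last three entries make a non-left turn (cross product ≤ 0).
  4. Final stack is the convex hull in CCW order: (-5, -8), (3, -5), (3, -3), (-6, 4), (-7, 0), (-7, -7).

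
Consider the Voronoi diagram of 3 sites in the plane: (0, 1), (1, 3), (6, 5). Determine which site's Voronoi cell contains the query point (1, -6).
Nearest site = (0, 1)

The Voronoi cell of site s contains exactly those query points closer to s than to any other site. Compute squared distances from q = (1, -6) to each site:
  (0 − 1)² + (1 − -6)² = 50
  (1 − 1)² + (3 − -6)² = 81
  (6 − 1)² + (5 − -6)² = 146
Minimum is attained by (0, 1), so q lies in its Voronoi cell.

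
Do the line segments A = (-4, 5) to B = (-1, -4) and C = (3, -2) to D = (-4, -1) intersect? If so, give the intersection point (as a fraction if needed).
Yes; intersection at (-19/10, -13/10) (t = 7/10 on AB, s = 7/10 on CD)

Parametrize AB as A + t(B − A) = (-4 + 3 t, 5 + -9 t) and CD as C + s(D − C) = (3 + -7 s, -2 + 1 s). Solve the linear system for (t, s). Determinant = 60 ≠ 0, so a unique intersection of the containing lines exists. Solution: t = 7/10, s = 7/10 — both in [0, 1], so the segments cross. Intersection point: (-19/10, -13/10).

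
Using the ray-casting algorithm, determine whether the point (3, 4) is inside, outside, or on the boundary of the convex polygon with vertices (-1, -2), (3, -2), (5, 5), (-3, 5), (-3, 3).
The point (3, 4) lies strictly inside the polygon

Cast a horizontal ray to the right from the query point and count how many polygon edges it crosses (each edge strictly once or zero times, handled with the usual half-open convention). 
Parity of crossings → odd ⇒ inside.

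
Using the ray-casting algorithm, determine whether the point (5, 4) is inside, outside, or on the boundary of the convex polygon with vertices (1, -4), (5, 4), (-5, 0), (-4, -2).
The point (5, 4) lies on the polygon boundary

Boundary check: the query satisfies the collinearity and bounding-box conditions for some polygon edge, so it lies exactly on the boundary.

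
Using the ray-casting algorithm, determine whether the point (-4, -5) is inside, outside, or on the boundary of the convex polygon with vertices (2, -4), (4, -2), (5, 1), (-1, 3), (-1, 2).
The point (-4, -5) lies strictly outside the polygon

Cast a horizontal ray to the right from the query point and count how many polygon edges it crosses (each edge strictly once or zero times, handled with the usual half-open convention). 
Parity of crossings → even ⇒ outside.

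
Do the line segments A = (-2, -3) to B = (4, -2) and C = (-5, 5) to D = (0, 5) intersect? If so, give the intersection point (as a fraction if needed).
No (intersection of containing lines falls outside at least one segment)

Parametrize and solve: t = 8, s = 51/5. At least one of these is outside [0, 1], so the segments do not intersect.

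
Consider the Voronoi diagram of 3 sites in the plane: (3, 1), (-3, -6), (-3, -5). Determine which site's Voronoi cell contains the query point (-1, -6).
Nearest site = (-3, -6)

The Voronoi cell of site s contains exactly those query points closer to s than to any other site. Compute squared distances from q = (-1, -6) to each site:
  (-3 − -1)² + (-6 − -6)² = 4
  (-3 − -1)² + (-5 − -6)² = 5
  (3 − -1)² + (1 − -6)² = 65
Minimum is attained by (-3, -6), so q lies in its Voronoi cell.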